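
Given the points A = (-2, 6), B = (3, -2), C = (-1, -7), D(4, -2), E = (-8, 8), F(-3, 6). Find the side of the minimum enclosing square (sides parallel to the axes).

The bounding box has width 12 and height 15.
An axis-aligned square enclosing the set must have side ≥ max(width, height).
So the minimum side is max(12, 15) = 15.

15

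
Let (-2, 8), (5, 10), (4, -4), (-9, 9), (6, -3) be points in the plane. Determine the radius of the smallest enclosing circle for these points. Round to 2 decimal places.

A smallest enclosing disk is always determined by at most three of the input points on its boundary.
The farthest pair is (-9, 9)–(6, -3) with squared distance 369. The circle on this segment as diameter has centre (-1.5, 3) and r² = 369/4 = 92.25.
Check (-2, 8): distance² to centre = 25.25 ≤ 92.25, so it lies inside.
All remaining points lie in this disk, and no smaller disk contains both endpoints, so this is the minimum enclosing circle.
r = √(92.25) ≈ 9.60.

9.60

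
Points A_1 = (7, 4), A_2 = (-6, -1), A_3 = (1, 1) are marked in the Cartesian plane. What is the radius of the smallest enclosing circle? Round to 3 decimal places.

6.964

Side lengths²: A_1A_2² = 194, A_1A_3² = 45, A_2A_3² = 53.
Since A_1A_2² = 194 ≥ 53 + 45 = 98, the angle opposite A_1A_2 is not acute, so the smallest enclosing circle has A_1A_2 as diameter.
Centre = midpoint of A_1A_2 = (0.5, 1.5), r² = 194/4 = 48.5.
r = √(48.5) ≈ 6.964.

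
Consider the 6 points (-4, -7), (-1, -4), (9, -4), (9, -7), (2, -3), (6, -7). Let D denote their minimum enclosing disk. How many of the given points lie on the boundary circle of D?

By Welzl's lemma the MEC is supported by two points (diametrically opposite) or three points (on a circumcircle).
The farthest pair is (-4, -7)–(9, -4) with squared distance 178. The circle on this segment as diameter has centre (2.5, -5.5) and r² = 178/4 = 44.5.
Check (-1, -4): distance² to centre = 14.5 ≤ 44.5, so it lies inside.
All remaining points lie in this disk, and no smaller disk contains both endpoints, so this is the minimum enclosing circle.
The points at distance exactly r from the centre are (-4, -7), (9, -4), (9, -7) — 3 points.

3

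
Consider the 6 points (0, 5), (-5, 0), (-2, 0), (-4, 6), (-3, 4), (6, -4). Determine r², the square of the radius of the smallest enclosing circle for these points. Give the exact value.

50

By Welzl's lemma the MEC is supported by two points (diametrically opposite) or three points (on a circumcircle).
The farthest pair is (-4, 6)–(6, -4) with squared distance 200. The circle on this segment as diameter has centre (1, 1) and r² = 200/4 = 50.
Check (0, 5): distance² to centre = 17 ≤ 50, so it lies inside.
All remaining points lie in this disk, and no smaller disk contains both endpoints, so this is the minimum enclosing circle.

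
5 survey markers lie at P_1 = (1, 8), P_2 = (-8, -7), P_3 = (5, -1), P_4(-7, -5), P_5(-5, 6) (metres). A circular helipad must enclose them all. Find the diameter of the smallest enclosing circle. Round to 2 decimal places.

17.49

The farthest pair is P_1–P_2 with squared distance 306. The circle on this segment as diameter has centre (-3.5, 0.5) and r² = 306/4 = 76.5.
Check P_3: distance² to centre = 74.5 ≤ 76.5, so it lies inside.
All remaining points lie in this disk, and no smaller disk contains both endpoints, so this is the minimum enclosing circle.
Diameter = 2r = 2√(76.5) ≈ 17.49.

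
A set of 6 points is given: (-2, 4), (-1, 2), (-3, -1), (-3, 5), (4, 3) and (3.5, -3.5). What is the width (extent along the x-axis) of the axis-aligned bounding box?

7

max x = 4, min x = -3, so width = 7.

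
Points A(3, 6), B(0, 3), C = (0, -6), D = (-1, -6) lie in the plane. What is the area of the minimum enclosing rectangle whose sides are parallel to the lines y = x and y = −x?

In coordinates u = x + y, v = x − y the rectangle is axis-aligned; the map (x,y)→(u,v) scales areas by 2.
u-values: 9, 3, -6, -7; range = 9 − (-7) = 16.
v-values: -3, -3, 6, 5; range = 6 − (-3) = 9.
Area = (16 × 9) / 2 = 72.

72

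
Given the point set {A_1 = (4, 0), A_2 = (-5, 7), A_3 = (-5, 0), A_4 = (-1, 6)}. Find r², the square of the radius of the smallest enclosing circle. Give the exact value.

By Welzl's lemma the MEC is supported by two points (diametrically opposite) or three points (on a circumcircle).
The farthest pair is A_1–A_2 with squared distance 130. The circle on this segment as diameter has centre (-0.5, 3.5) and r² = 130/4 = 32.5.
Check A_3: distance² to centre = 32.5 ≤ 32.5, so it lies inside.
All remaining points lie in this disk, and no smaller disk contains both endpoints, so this is the minimum enclosing circle.

32.5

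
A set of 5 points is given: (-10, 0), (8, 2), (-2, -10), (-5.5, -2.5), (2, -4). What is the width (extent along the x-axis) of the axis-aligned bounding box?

max x = 8, min x = -10, so width = 18.

18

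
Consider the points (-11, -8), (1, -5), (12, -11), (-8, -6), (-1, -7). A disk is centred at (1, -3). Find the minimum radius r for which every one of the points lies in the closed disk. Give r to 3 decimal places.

The required radius is the distance from (1, -3) to the farthest point.
Squared distances: 169, 4, 185, 90, 20.
Maximum is 185, attained at (12, -11).
r = √185 ≈ 13.601.

13.601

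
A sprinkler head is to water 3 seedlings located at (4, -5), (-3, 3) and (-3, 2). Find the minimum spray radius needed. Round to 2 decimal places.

5.32

Call the three points A, B, C in the order given.
Side lengths²: AB² = 113, AC² = 98, BC² = 1.
Since AB² = 113 ≥ 98 + 1 = 99, the angle opposite AB is not acute, so the smallest enclosing circle has AB as diameter.
Centre = midpoint of AB = (0.5, -1), r² = 113/4 = 28.25.
r = √(28.25) ≈ 5.32.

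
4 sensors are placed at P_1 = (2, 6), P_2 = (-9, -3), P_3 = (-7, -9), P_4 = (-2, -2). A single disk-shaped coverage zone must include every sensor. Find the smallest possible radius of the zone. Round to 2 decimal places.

The farthest pair is P_1–P_3 with squared distance 306. The circle on this segment as diameter has centre (-2.5, -1.5) and r² = 306/4 = 76.5.
Check P_2: distance² to centre = 44.5 ≤ 76.5, so it lies inside.
All remaining points lie in this disk, and no smaller disk contains both endpoints, so this is the minimum enclosing circle.
r = √(76.5) ≈ 8.75.

8.75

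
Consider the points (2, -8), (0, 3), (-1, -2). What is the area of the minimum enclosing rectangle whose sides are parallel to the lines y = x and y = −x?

58.5

In coordinates u = x + y, v = x − y the rectangle is axis-aligned; the map (x,y)→(u,v) scales areas by 2.
u-values: -6, 3, -3; range = 3 − (-6) = 9.
v-values: 10, -3, 1; range = 10 − (-3) = 13.
Area = (9 × 13) / 2 = 58.5.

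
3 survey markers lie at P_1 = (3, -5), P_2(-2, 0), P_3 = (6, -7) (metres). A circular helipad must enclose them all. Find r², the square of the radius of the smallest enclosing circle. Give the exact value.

28.25

Side lengths²: P_1P_2² = 50, P_1P_3² = 13, P_2P_3² = 113.
Since P_2P_3² = 113 ≥ 50 + 13 = 63, the angle opposite P_2P_3 is not acute, so the smallest enclosing circle has P_2P_3 as diameter.
Centre = midpoint of P_2P_3 = (2, -3.5), r² = 113/4 = 28.25.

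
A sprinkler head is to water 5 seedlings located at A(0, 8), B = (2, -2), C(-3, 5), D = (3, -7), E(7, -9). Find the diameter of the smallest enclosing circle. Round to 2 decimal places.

18.38

By Welzl's lemma the MEC is supported by two points (diametrically opposite) or three points (on a circumcircle).
The farthest pair is A–E with squared distance 338. The circle on this segment as diameter has centre (3.5, -0.5) and r² = 338/4 = 84.5.
Check B: distance² to centre = 4.5 ≤ 84.5, so it lies inside.
All remaining points lie in this disk, and no smaller disk contains both endpoints, so this is the minimum enclosing circle.
Diameter = 2r = 2√(84.5) ≈ 18.38.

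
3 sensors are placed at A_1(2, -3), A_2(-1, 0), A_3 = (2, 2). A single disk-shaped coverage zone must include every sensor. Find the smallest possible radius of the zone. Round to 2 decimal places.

2.55

Side lengths²: A_1A_2² = 18, A_1A_3² = 25, A_2A_3² = 13.
Since A_1A_3² = 25 < 18 + 13 = 31, the triangle is acute, so the smallest enclosing circle is the circumcircle.
Circumcentre = (1.5, -0.5), r² = 6.5.
r = √(6.5) ≈ 2.55.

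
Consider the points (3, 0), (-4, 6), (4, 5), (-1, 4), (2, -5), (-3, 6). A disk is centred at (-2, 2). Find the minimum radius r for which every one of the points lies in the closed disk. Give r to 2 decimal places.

The required radius is the distance from (-2, 2) to the farthest point.
Squared distances: 29, 20, 45, 5, 65, 17.
Maximum is 65, attained at (2, -5).
r = √65 ≈ 8.06.

8.06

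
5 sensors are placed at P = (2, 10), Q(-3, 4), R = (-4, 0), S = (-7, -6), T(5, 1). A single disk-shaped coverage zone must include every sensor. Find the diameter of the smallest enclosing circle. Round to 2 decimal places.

18.36

By Welzl's lemma the MEC is supported by two points (diametrically opposite) or three points (on a circumcircle).
The farthest pair is P–S with squared distance 337. The circle on this segment as diameter has centre (-2.5, 2) and r² = 337/4 = 84.25.
Check Q: distance² to centre = 4.25 ≤ 84.25, so it lies inside.
All remaining points lie in this disk, and no smaller disk contains both endpoints, so this is the minimum enclosing circle.
Diameter = 2r = 2√(84.25) ≈ 18.36.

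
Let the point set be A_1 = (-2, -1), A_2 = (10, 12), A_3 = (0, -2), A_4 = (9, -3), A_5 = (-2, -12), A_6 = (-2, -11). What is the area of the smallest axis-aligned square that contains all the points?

576

The bounding box has width 12 and height 24.
An axis-aligned square enclosing the set must have side ≥ max(width, height).
So the minimum side is max(12, 24) = 24.
Area = 24² = 576.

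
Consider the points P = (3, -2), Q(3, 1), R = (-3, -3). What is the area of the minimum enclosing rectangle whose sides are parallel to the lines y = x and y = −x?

25

In coordinates u = x + y, v = x − y the rectangle is axis-aligned; the map (x,y)→(u,v) scales areas by 2.
u-values: 1, 4, -6; range = 4 − (-6) = 10.
v-values: 5, 2, 0; range = 5 − 0 = 5.
Area = (10 × 5) / 2 = 25.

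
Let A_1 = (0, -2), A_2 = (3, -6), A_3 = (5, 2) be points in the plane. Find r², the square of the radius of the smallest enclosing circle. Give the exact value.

Side lengths²: A_1A_2² = 25, A_1A_3² = 41, A_2A_3² = 68.
Since A_2A_3² = 68 ≥ 41 + 25 = 66, the angle opposite A_2A_3 is not acute, so the smallest enclosing circle has A_2A_3 as diameter.
Centre = midpoint of A_2A_3 = (4, -2), r² = 68/4 = 17.

17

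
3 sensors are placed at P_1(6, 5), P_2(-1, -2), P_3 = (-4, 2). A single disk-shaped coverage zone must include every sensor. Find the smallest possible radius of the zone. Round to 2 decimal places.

Side lengths²: P_1P_2² = 98, P_1P_3² = 109, P_2P_3² = 25.
Since P_1P_3² = 109 < 98 + 25 = 123, the triangle is acute, so the smallest enclosing circle is the circumcircle.
Circumcentre = (17/14, 39/14), r² = 2725/98.
r = √(2725/98) ≈ 5.27.

5.27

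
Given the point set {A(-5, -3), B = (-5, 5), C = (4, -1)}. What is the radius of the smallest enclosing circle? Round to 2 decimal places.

5.54

Side lengths²: AB² = 64, AC² = 85, BC² = 117.
Since BC² = 117 < 85 + 64 = 149, the triangle is acute, so the smallest enclosing circle is the circumcircle.
Circumcentre = (-7/6, 1), r² = 1105/36.
r = √(1105/36) ≈ 5.54.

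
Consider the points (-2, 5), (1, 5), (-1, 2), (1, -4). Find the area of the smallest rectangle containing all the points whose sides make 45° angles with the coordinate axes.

In coordinates u = x + y, v = x − y the rectangle is axis-aligned; the map (x,y)→(u,v) scales areas by 2.
u-values: 3, 6, 1, -3; range = 6 − (-3) = 9.
v-values: -7, -4, -3, 5; range = 5 − (-7) = 12.
Area = (9 × 12) / 2 = 54.

54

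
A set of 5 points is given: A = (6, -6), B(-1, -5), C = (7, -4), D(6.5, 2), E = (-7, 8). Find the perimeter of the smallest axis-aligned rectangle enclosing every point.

56

Width = max x − min x = 7 − (-7) = 14.
Height = max y − min y = 8 − (-6) = 14.
Perimeter = 2(14 + 14) = 56.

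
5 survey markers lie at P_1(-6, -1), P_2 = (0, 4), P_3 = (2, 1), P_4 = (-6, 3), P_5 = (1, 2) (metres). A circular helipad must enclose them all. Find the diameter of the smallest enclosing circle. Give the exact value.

A smallest enclosing disk is always determined by at most three of the input points on its boundary.
The minimum enclosing circle is determined by three boundary points: P_1, P_3, P_4.
Their circumcentre is (-2.25, 1) with r² = 18.0625.
The farthest remaining point P_2 is at distance² 14.0625 ≤ 18.0625.
Diameter = 2r = 2√(18.0625) = 8.5.

8.5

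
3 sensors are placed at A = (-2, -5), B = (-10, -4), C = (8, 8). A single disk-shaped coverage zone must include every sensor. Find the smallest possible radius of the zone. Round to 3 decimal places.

Side lengths²: AB² = 65, AC² = 269, BC² = 468.
Since BC² = 468 ≥ 269 + 65 = 334, the angle opposite BC is not acute, so the smallest enclosing circle has BC as diameter.
Centre = midpoint of BC = (-1, 2), r² = 468/4 = 117.
r = √117 ≈ 10.817.

10.817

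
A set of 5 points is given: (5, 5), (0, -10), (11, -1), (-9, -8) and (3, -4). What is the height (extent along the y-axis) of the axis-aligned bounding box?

15

max y = 5, min y = -10, so height = 15.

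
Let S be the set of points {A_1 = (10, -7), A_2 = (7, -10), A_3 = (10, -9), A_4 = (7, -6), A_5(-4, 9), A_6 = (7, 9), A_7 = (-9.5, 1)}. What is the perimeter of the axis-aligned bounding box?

77

Width = max x − min x = 10 − (-9.5) = 19.5.
Height = max y − min y = 9 − (-10) = 19.
Perimeter = 2(19.5 + 19) = 77.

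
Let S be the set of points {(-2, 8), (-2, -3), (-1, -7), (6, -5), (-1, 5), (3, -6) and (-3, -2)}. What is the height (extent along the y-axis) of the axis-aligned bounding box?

15

max y = 8, min y = -7, so height = 15.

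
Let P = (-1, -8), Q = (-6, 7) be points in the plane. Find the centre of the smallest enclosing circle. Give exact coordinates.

The smallest circle enclosing two points has them as diameter endpoints.
Centre = midpoint = (-3.5, -0.5); r² = |PQ|²/4 = 250/4 = 62.5.
Centre = (-3.5, -0.5).

(-3.5, -0.5)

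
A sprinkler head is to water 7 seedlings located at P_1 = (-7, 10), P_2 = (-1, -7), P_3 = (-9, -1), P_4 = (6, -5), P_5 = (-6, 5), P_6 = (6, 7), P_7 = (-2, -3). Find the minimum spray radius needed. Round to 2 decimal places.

The farthest pair is P_1–P_4 with squared distance 394. The circle on this segment as diameter has centre (-0.5, 2.5) and r² = 394/4 = 98.5.
Check P_2: distance² to centre = 90.5 ≤ 98.5, so it lies inside.
All remaining points lie in this disk, and no smaller disk contains both endpoints, so this is the minimum enclosing circle.
r = √(98.5) ≈ 9.92.

9.92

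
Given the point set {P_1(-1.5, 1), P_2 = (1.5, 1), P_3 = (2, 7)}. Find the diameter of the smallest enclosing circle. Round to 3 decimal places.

6.946

Side lengths²: P_1P_2² = 9, P_1P_3² = 48.25, P_2P_3² = 36.25.
Since P_1P_3² = 48.25 ≥ 36.25 + 9 = 45.25, the angle opposite P_1P_3 is not acute, so the smallest enclosing circle has P_1P_3 as diameter.
Centre = midpoint of P_1P_3 = (0.25, 4), r² = 48.25/4 = 12.0625.
Diameter = 2r = 2√(12.0625) ≈ 6.946.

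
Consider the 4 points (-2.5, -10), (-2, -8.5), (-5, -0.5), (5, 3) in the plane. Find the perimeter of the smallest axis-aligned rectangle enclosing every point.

Width = max x − min x = 5 − (-5) = 10.
Height = max y − min y = 3 − (-10) = 13.
Perimeter = 2(10 + 13) = 46.

46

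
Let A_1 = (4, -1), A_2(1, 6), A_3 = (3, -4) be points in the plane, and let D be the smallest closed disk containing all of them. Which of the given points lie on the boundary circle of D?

Side lengths²: A_1A_2² = 58, A_1A_3² = 10, A_2A_3² = 104.
Since A_2A_3² = 104 ≥ 58 + 10 = 68, the angle opposite A_2A_3 is not acute, so the smallest enclosing circle has A_2A_3 as diameter.
Centre = midpoint of A_2A_3 = (2, 1), r² = 104/4 = 26.
The points at distance exactly r from the centre are A_2, A_3 — 2 points.

A_2, A_3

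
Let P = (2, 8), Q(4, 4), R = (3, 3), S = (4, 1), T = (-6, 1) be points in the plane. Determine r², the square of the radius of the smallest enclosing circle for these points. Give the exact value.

5989/196

The minimum enclosing circle is determined by three boundary points: P, S, T.
Their circumcentre is (-1, 47/14) with r² = 5989/196.
The farthest remaining point Q is at distance² 4981/196 ≤ 5989/196.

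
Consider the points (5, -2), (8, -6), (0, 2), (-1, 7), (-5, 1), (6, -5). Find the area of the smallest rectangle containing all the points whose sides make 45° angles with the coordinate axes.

In coordinates u = x + y, v = x − y the rectangle is axis-aligned; the map (x,y)→(u,v) scales areas by 2.
u-values: 3, 2, 2, 6, -4, 1; range = 6 − (-4) = 10.
v-values: 7, 14, -2, -8, -6, 11; range = 14 − (-8) = 22.
Area = (10 × 22) / 2 = 110.

110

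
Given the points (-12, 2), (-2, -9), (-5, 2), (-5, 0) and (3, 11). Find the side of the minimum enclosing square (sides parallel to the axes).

20

The bounding box has width 15 and height 20.
An axis-aligned square enclosing the set must have side ≥ max(width, height).
So the minimum side is max(15, 20) = 20.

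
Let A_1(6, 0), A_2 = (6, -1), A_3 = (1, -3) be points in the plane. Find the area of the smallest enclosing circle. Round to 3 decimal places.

26.704

Side lengths²: A_1A_2² = 1, A_1A_3² = 34, A_2A_3² = 29.
Since A_1A_3² = 34 ≥ 29 + 1 = 30, the angle opposite A_1A_3 is not acute, so the smallest enclosing circle has A_1A_3 as diameter.
Centre = midpoint of A_1A_3 = (3.5, -1.5), r² = 34/4 = 8.5.
Area = π·r² = π·8.5 ≈ 26.704.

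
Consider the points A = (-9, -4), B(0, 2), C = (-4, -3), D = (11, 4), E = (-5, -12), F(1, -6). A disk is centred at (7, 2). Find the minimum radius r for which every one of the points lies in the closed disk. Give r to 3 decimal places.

18.439

The required radius is the distance from (7, 2) to the farthest point.
Squared distances: 292, 49, 146, 20, 340, 100.
Maximum is 340, attained at E.
r = √340 ≈ 18.439.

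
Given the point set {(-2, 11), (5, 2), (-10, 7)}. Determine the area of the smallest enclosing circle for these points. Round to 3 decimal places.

196.350

Call the three points A, B, C in the order given.
Side lengths²: AB² = 130, AC² = 80, BC² = 250.
Since BC² = 250 ≥ 130 + 80 = 210, the angle opposite BC is not acute, so the smallest enclosing circle has BC as diameter.
Centre = midpoint of BC = (-2.5, 4.5), r² = 250/4 = 62.5.
Area = π·r² = π·62.5 ≈ 196.350.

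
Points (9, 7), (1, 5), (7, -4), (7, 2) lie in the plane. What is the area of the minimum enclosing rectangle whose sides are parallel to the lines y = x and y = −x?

In coordinates u = x + y, v = x − y the rectangle is axis-aligned; the map (x,y)→(u,v) scales areas by 2.
u-values: 16, 6, 3, 9; range = 16 − 3 = 13.
v-values: 2, -4, 11, 5; range = 11 − (-4) = 15.
Area = (13 × 15) / 2 = 97.5.

97.5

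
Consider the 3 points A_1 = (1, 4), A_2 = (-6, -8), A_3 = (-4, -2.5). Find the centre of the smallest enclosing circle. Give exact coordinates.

(-2.5, -2)

Side lengths²: A_1A_2² = 193, A_1A_3² = 67.25, A_2A_3² = 34.25.
Since A_1A_2² = 193 ≥ 67.25 + 34.25 = 101.5, the angle opposite A_1A_2 is not acute, so the smallest enclosing circle has A_1A_2 as diameter.
Centre = midpoint of A_1A_2 = (-2.5, -2), r² = 193/4 = 48.25.
Centre = (-2.5, -2).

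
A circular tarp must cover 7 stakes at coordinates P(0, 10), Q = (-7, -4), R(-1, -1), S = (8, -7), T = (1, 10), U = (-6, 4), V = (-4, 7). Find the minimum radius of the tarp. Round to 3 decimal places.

9.737

The minimum enclosing circle is determined by three boundary points: P, Q, S.
Their circumcentre is (37/22, 9/22) with r² = 22945/242.
The farthest remaining point T is at distance² 22373/242 ≤ 22945/242.
r = √(22945/242) ≈ 9.737.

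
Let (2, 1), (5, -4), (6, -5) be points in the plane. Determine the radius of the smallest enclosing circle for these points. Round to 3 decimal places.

3.606

Call the three points A, B, C in the order given.
Side lengths²: AB² = 34, AC² = 52, BC² = 2.
Since AC² = 52 ≥ 34 + 2 = 36, the angle opposite AC is not acute, so the smallest enclosing circle has AC as diameter.
Centre = midpoint of AC = (4, -2), r² = 52/4 = 13.
r = √13 ≈ 3.606.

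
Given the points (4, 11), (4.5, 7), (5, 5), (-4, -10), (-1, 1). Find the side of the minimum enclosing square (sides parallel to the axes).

21

The bounding box has width 9 and height 21.
An axis-aligned square enclosing the set must have side ≥ max(width, height).
So the minimum side is max(9, 21) = 21.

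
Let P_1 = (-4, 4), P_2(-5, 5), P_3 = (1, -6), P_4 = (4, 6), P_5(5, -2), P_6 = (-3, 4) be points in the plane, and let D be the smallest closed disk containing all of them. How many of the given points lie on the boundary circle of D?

3

The minimum enclosing circle of a finite set is fixed by two of the points (as a diameter) or three (as a circumcircle).
The minimum enclosing circle is determined by three boundary points: P_2, P_3, P_4.
Their circumcentre is (3/70, 43/70) with r² = 109429/2450.
The farthest remaining point P_5 is at distance² 76949/2450 ≤ 109429/2450.
The points at distance exactly r from the centre are P_2, P_3, P_4 — 3 points.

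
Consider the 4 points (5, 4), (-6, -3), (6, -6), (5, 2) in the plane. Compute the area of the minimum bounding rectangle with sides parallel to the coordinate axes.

x ranges over [-6, 6], width 12.
y ranges over [-6, 4], height 10.
Area = 12 × 10 = 120.

120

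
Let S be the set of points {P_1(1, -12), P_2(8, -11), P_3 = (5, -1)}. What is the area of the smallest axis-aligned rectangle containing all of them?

x ranges over [1, 8], width 7.
y ranges over [-12, -1], height 11.
Area = 7 × 11 = 77.

77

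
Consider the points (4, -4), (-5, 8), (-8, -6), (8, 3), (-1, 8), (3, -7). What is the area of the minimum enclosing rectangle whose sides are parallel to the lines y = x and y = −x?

In coordinates u = x + y, v = x − y the rectangle is axis-aligned; the map (x,y)→(u,v) scales areas by 2.
u-values: 0, 3, -14, 11, 7, -4; range = 11 − (-14) = 25.
v-values: 8, -13, -2, 5, -9, 10; range = 10 − (-13) = 23.
Area = (25 × 23) / 2 = 287.5.

287.5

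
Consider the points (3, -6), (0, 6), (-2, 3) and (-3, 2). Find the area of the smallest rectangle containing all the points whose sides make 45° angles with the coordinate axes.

In coordinates u = x + y, v = x − y the rectangle is axis-aligned; the map (x,y)→(u,v) scales areas by 2.
u-values: -3, 6, 1, -1; range = 6 − (-3) = 9.
v-values: 9, -6, -5, -5; range = 9 − (-6) = 15.
Area = (9 × 15) / 2 = 67.5.

67.5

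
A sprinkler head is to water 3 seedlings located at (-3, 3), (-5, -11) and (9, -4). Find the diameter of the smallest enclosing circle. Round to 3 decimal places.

Call the three points A, B, C in the order given.
Side lengths²: AB² = 200, AC² = 193, BC² = 245.
Since BC² = 245 < 200 + 193 = 393, the triangle is acute, so the smallest enclosing circle is the circumcircle.
Circumcentre = (15/26, -121/26), r² = 24125/338.
Diameter = 2r = 2√(24125/338) ≈ 16.897.

16.897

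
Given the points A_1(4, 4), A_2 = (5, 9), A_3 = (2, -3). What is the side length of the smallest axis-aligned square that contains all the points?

12

The bounding box has width 3 and height 12.
An axis-aligned square enclosing the set must have side ≥ max(width, height).
So the minimum side is max(3, 12) = 12.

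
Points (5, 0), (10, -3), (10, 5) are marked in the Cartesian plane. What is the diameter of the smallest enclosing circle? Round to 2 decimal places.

Call the three points A, B, C in the order given.
Side lengths²: AB² = 34, AC² = 50, BC² = 64.
Since BC² = 64 < 50 + 34 = 84, the triangle is acute, so the smallest enclosing circle is the circumcircle.
Circumcentre = (9, 1), r² = 17.
Diameter = 2r = 2√17 ≈ 8.25.

8.25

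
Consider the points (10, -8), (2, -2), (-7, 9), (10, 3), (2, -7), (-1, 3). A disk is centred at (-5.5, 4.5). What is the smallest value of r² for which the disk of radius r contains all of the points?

The required radius is the distance from (-5.5, 4.5) to the farthest point.
Squared distances: 396.5, 98.5, 22.5, 242.5, 188.5, 22.5.
Maximum is 396.5, attained at (10, -8).

396.5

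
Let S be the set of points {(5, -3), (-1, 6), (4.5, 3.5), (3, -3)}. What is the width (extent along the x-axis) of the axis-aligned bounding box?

6

max x = 5, min x = -1, so width = 6.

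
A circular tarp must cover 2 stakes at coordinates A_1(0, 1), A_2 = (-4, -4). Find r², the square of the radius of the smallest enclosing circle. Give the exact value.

10.25

The smallest circle enclosing two points has them as diameter endpoints.
Centre = midpoint = (-2, -1.5); r² = |A_1A_2|²/4 = 41/4 = 10.25.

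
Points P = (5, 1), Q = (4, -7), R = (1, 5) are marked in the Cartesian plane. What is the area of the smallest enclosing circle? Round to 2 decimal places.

Side lengths²: PQ² = 65, PR² = 32, QR² = 153.
Since QR² = 153 ≥ 65 + 32 = 97, the angle opposite QR is not acute, so the smallest enclosing circle has QR as diameter.
Centre = midpoint of QR = (2.5, -1), r² = 153/4 = 38.25.
Area = π·r² = π·38.25 ≈ 120.17.

120.17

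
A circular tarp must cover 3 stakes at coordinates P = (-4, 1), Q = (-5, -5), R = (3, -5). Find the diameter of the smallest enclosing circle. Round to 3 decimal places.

9.347

Side lengths²: PQ² = 37, PR² = 85, QR² = 64.
Since PR² = 85 < 64 + 37 = 101, the triangle is acute, so the smallest enclosing circle is the circumcircle.
Circumcentre = (-1, -31/12), r² = 3145/144.
Diameter = 2r = 2√(3145/144) ≈ 9.347.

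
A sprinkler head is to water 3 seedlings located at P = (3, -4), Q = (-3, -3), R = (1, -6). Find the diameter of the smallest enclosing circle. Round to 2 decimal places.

6.08

Side lengths²: PQ² = 37, PR² = 8, QR² = 25.
Since PQ² = 37 ≥ 25 + 8 = 33, the angle opposite PQ is not acute, so the smallest enclosing circle has PQ as diameter.
Centre = midpoint of PQ = (0, -3.5), r² = 37/4 = 9.25.
Diameter = 2r = 2√(9.25) ≈ 6.08.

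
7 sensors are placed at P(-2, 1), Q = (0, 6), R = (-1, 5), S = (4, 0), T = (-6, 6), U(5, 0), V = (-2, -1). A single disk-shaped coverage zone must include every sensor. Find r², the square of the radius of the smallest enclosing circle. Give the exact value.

The farthest pair is T–U with squared distance 157. The circle on this segment as diameter has centre (-0.5, 3) and r² = 157/4 = 39.25.
Check P: distance² to centre = 6.25 ≤ 39.25, so it lies inside.
All remaining points lie in this disk, and no smaller disk contains both endpoints, so this is the minimum enclosing circle.

39.25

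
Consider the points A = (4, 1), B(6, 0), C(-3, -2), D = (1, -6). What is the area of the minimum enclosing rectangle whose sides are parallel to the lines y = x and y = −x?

44

In coordinates u = x + y, v = x − y the rectangle is axis-aligned; the map (x,y)→(u,v) scales areas by 2.
u-values: 5, 6, -5, -5; range = 6 − (-5) = 11.
v-values: 3, 6, -1, 7; range = 7 − (-1) = 8.
Area = (11 × 8) / 2 = 44.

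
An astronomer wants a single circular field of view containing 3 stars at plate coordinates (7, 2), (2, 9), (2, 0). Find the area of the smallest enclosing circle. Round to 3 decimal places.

67.419

Call the three points A, B, C in the order given.
Side lengths²: AB² = 74, AC² = 29, BC² = 81.
Since BC² = 81 < 74 + 29 = 103, the triangle is acute, so the smallest enclosing circle is the circumcircle.
Circumcentre = (3.1, 4.5), r² = 21.46.
Area = π·r² = π·21.46 ≈ 67.419.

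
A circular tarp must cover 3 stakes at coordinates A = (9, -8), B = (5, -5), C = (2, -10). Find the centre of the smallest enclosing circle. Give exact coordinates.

Side lengths²: AB² = 25, AC² = 53, BC² = 34.
Since AC² = 53 < 34 + 25 = 59, the triangle is acute, so the smallest enclosing circle is the circumcircle.
Circumcentre = (313/58, -501/58), r² = 22525/1682.
Centre = (313/58, -501/58).

(313/58, -501/58)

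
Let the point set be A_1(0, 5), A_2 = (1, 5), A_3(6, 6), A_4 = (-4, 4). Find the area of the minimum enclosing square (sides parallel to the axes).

The bounding box has width 10 and height 2.
An axis-aligned square enclosing the set must have side ≥ max(width, height).
So the minimum side is max(10, 2) = 10.
Area = 10² = 100.

100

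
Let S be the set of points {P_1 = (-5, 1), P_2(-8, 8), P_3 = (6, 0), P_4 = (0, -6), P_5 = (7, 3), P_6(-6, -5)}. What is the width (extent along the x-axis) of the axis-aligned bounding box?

15

max x = 7, min x = -8, so width = 15.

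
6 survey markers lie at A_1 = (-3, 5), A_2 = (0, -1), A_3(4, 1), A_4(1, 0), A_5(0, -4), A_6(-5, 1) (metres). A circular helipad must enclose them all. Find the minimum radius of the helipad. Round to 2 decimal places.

4.80

A smallest enclosing disk is always determined by at most three of the input points on its boundary.
The minimum enclosing circle is determined by three boundary points: A_1, A_3, A_5.
Their circumcentre is (-27/34, 25/34) with r² = 13325/578.
The farthest remaining point A_6 is at distance² 10265/578 ≤ 13325/578.
r = √(13325/578) ≈ 4.80.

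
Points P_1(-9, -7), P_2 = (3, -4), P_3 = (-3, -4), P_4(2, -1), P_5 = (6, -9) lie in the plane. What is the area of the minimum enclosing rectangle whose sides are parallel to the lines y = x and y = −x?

144.5

In coordinates u = x + y, v = x − y the rectangle is axis-aligned; the map (x,y)→(u,v) scales areas by 2.
u-values: -16, -1, -7, 1, -3; range = 1 − (-16) = 17.
v-values: -2, 7, 1, 3, 15; range = 15 − (-2) = 17.
Area = (17 × 17) / 2 = 144.5.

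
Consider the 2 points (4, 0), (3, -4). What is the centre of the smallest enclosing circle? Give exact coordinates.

The smallest circle enclosing two points has them as diameter endpoints.
Centre = midpoint = (3.5, -2); r² = |(4, 0)−(3, -4)|²/4 = 17/4 = 4.25.
Centre = (3.5, -2).

(3.5, -2)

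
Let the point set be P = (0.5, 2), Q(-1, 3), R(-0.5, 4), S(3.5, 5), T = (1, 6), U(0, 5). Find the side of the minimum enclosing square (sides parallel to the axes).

4.5

The bounding box has width 4.5 and height 4.
An axis-aligned square enclosing the set must have side ≥ max(width, height).
So the minimum side is max(4.5, 4) = 4.5.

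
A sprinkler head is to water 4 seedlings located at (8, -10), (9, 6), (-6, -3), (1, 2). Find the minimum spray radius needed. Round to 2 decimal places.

The minimum enclosing circle is determined by three boundary points: (8, -10), (9, 6), (-6, -3).
Their circumcentre is (75/22, -37/22) with r² = 21845/242.
The farthest remaining point (1, 2) is at distance² 4685/242 ≤ 21845/242.
r = √(21845/242) ≈ 9.50.

9.50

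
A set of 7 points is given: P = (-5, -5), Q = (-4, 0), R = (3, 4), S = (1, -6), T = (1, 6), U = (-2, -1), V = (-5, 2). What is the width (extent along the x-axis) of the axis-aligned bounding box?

8

max x = 3, min x = -5, so width = 8.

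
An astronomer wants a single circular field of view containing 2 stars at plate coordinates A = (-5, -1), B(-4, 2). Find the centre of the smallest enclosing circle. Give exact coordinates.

(-4.5, 0.5)

The smallest circle enclosing two points has them as diameter endpoints.
Centre = midpoint = (-4.5, 0.5); r² = |AB|²/4 = 10/4 = 2.5.
Centre = (-4.5, 0.5).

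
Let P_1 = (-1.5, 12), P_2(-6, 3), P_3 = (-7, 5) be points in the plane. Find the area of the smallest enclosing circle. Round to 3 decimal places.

79.522

Side lengths²: P_1P_2² = 101.25, P_1P_3² = 79.25, P_2P_3² = 5.
Since P_1P_2² = 101.25 ≥ 79.25 + 5 = 84.25, the angle opposite P_1P_2 is not acute, so the smallest enclosing circle has P_1P_2 as diameter.
Centre = midpoint of P_1P_2 = (-3.75, 7.5), r² = 101.25/4 = 25.3125.
Area = π·r² = π·25.3125 ≈ 79.522.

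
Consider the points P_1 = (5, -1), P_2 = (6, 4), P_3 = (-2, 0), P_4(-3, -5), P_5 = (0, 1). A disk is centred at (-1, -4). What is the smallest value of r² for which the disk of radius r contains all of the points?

113

The required radius is the distance from (-1, -4) to the farthest point.
Squared distances: 45, 113, 17, 5, 26.
Maximum is 113, attained at P_2.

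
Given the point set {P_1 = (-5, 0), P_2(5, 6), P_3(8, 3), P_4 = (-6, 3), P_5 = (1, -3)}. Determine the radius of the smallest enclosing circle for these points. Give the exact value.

The farthest pair is P_3–P_4 with squared distance 196. The circle on this segment as diameter has centre (1, 3) and r² = 196/4 = 49.
Check P_1: distance² to centre = 45 ≤ 49, so it lies inside.
All remaining points lie in this disk, and no smaller disk contains both endpoints, so this is the minimum enclosing circle.
r = √49 = 7.

7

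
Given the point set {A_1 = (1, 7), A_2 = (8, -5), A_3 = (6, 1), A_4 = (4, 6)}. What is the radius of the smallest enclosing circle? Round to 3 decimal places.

By Welzl's lemma the MEC is supported by two points (diametrically opposite) or three points (on a circumcircle).
The farthest pair is A_1–A_2 with squared distance 193. The circle on this segment as diameter has centre (4.5, 1) and r² = 193/4 = 48.25.
Check A_3: distance² to centre = 2.25 ≤ 48.25, so it lies inside.
All remaining points lie in this disk, and no smaller disk contains both endpoints, so this is the minimum enclosing circle.
r = √(48.25) ≈ 6.946.

6.946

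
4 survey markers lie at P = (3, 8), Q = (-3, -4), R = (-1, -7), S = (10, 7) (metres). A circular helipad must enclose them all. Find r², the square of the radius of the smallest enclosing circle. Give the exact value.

79.25

A smallest enclosing disk is always determined by at most three of the input points on its boundary.
The farthest pair is R–S with squared distance 317. The circle on this segment as diameter has centre (4.5, 0) and r² = 317/4 = 79.25.
Check P: distance² to centre = 66.25 ≤ 79.25, so it lies inside.
All remaining points lie in this disk, and no smaller disk contains both endpoints, so this is the minimum enclosing circle.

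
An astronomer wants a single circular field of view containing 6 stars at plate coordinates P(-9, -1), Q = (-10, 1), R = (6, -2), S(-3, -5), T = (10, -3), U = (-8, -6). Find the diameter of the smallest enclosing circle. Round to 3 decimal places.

A smallest enclosing disk is always determined by at most three of the input points on its boundary.
The farthest pair is Q–T with squared distance 416. The circle on this segment as diameter has centre (0, -1) and r² = 416/4 = 104.
Check P: distance² to centre = 81 ≤ 104, so it lies inside.
All remaining points lie in this disk, and no smaller disk contains both endpoints, so this is the minimum enclosing circle.
Diameter = 2r = 2√104 ≈ 20.396.

20.396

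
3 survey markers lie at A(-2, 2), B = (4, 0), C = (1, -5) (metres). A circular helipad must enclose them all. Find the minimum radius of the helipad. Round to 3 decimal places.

3.901

Side lengths²: AB² = 40, AC² = 58, BC² = 34.
Since AC² = 58 < 40 + 34 = 74, the triangle is acute, so the smallest enclosing circle is the circumcircle.
Circumcentre = (5/18, -7/6), r² = 2465/162.
r = √(2465/162) ≈ 3.901.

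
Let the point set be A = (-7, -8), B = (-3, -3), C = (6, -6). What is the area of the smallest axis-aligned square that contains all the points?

The bounding box has width 13 and height 5.
An axis-aligned square enclosing the set must have side ≥ max(width, height).
So the minimum side is max(13, 5) = 13.
Area = 13² = 169.

169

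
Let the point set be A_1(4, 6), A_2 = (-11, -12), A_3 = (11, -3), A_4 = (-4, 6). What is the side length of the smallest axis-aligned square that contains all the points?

22

The bounding box has width 22 and height 18.
An axis-aligned square enclosing the set must have side ≥ max(width, height).
So the minimum side is max(22, 18) = 22.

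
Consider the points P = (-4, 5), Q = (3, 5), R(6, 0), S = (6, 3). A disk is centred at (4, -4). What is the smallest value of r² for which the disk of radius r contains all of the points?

The required radius is the distance from (4, -4) to the farthest point.
Squared distances: 145, 82, 20, 53.
Maximum is 145, attained at P.

145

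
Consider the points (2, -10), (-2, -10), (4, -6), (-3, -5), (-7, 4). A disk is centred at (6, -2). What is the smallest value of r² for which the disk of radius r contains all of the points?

205

The required radius is the distance from (6, -2) to the farthest point.
Squared distances: 80, 128, 20, 90, 205.
Maximum is 205, attained at (-7, 4).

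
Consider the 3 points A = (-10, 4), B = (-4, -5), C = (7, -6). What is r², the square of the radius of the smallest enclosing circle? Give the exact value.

97.25

Side lengths²: AB² = 117, AC² = 389, BC² = 122.
Since AC² = 389 ≥ 122 + 117 = 239, the angle opposite AC is not acute, so the smallest enclosing circle has AC as diameter.
Centre = midpoint of AC = (-1.5, -1), r² = 389/4 = 97.25.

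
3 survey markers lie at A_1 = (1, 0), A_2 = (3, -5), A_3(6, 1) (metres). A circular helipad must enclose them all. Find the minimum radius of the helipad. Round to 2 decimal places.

3.41

Side lengths²: A_1A_2² = 29, A_1A_3² = 26, A_2A_3² = 45.
Since A_2A_3² = 45 < 29 + 26 = 55, the triangle is acute, so the smallest enclosing circle is the circumcircle.
Circumcentre = (71/18, -31/18), r² = 1885/162.
r = √(1885/162) ≈ 3.41.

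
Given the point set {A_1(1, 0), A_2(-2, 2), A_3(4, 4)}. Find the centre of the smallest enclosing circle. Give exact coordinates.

Side lengths²: A_1A_2² = 13, A_1A_3² = 25, A_2A_3² = 40.
Since A_2A_3² = 40 ≥ 25 + 13 = 38, the angle opposite A_2A_3 is not acute, so the smallest enclosing circle has A_2A_3 as diameter.
Centre = midpoint of A_2A_3 = (1, 3), r² = 40/4 = 10.
Centre = (1, 3).

(1, 3)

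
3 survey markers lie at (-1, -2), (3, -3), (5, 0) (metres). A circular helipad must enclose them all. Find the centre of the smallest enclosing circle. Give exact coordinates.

(2, -1)

Call the three points A, B, C in the order given.
Side lengths²: AB² = 17, AC² = 40, BC² = 13.
Since AC² = 40 ≥ 17 + 13 = 30, the angle opposite AC is not acute, so the smallest enclosing circle has AC as diameter.
Centre = midpoint of AC = (2, -1), r² = 40/4 = 10.
Centre = (2, -1).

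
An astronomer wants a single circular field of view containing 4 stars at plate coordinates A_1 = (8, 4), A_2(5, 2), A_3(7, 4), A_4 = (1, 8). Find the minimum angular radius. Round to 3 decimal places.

The minimum enclosing circle of a finite set is fixed by two of the points (as a diameter) or three (as a circumcircle).
The farthest pair is A_1–A_4 with squared distance 65. The circle on this segment as diameter has centre (4.5, 6) and r² = 65/4 = 16.25.
Check A_2: distance² to centre = 16.25 ≤ 16.25, so it lies inside.
All remaining points lie in this disk, and no smaller disk contains both endpoints, so this is the minimum enclosing circle.
r = √(16.25) ≈ 4.031.

4.031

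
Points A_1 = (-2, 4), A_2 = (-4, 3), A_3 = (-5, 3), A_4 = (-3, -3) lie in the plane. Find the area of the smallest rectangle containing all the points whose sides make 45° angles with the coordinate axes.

32

In coordinates u = x + y, v = x − y the rectangle is axis-aligned; the map (x,y)→(u,v) scales areas by 2.
u-values: 2, -1, -2, -6; range = 2 − (-6) = 8.
v-values: -6, -7, -8, 0; range = 0 − (-8) = 8.
Area = (8 × 8) / 2 = 32.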